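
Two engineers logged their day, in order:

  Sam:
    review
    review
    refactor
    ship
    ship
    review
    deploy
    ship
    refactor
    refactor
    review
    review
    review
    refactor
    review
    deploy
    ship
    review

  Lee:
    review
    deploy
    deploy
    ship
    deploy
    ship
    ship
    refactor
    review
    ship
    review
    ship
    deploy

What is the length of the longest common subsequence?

8

Taking review at Sam[1]=Lee[1], then ship at Sam[4]=Lee[4], then ship at Sam[5]=Lee[6], then ship at Sam[8]=Lee[7], then refactor at Sam[10]=Lee[8], then review at Sam[11]=Lee[9], then review at Sam[12]=Lee[11], then deploy at Sam[16]=Lee[13] gives a common subsequence of length 8. The LCS DP gives dp[18][13] = 8, so this is optimal.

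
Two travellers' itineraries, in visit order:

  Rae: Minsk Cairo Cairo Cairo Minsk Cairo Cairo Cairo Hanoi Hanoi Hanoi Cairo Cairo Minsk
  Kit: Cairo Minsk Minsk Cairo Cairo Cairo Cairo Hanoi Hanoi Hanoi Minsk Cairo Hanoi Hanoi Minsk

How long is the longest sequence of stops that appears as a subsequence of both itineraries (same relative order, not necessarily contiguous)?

10

Pick Minsk (Rae #1, Kit #3) → Cairo (Rae #4, Kit #4) → Cairo (Rae #6, Kit #5) → Cairo (Rae #7, Kit #6) → Cairo (Rae #8, Kit #7) → Hanoi (Rae #9, Kit #8) → Hanoi (Rae #10, Kit #9) → Hanoi (Rae #11, Kit #10) → Cairo (Rae #12, Kit #12) → Minsk (Rae #14, Kit #15); all 10 stops appear in both, in order. dp[14][15] = 10 confirms this is the maximum.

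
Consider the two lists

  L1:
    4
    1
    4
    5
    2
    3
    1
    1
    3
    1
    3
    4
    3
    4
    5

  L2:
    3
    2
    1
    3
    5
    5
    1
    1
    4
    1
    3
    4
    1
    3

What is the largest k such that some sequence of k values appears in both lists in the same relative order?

8

Taking 1 at L1[2]=L2[3], 5 at L1[4]=L2[6], 1 at L1[7]=L2[7], 1 at L1[8]=L2[8], 1 at L1[10]=L2[10], 3 at L1[11]=L2[11], 4 at L1[12]=L2[12], 3 at L1[13]=L2[14] gives a common subsequence of length 8, and the DP table's final entry dp[15][14] is also 8, so no common subsequence is longer.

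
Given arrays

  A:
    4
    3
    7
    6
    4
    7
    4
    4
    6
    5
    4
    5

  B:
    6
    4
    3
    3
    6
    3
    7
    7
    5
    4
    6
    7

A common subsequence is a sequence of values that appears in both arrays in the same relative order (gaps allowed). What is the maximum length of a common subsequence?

One common subsequence of length 6: 4 [1,2]; then 3 [2,6]; then 7 [3,7]; then 7 [6,8]; then 4 [8,10]; then 6 [9,11]. The LCS DP gives dp[12][12] = 6, so this is optimal.

6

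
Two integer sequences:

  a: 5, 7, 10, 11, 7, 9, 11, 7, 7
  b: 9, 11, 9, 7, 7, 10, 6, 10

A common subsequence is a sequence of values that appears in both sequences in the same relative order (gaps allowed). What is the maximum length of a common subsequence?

Taking 11 at a[4]=b[2], 9 at a[6]=b[3], 7 at a[8]=b[4], 7 at a[9]=b[5] gives a common subsequence of length 4, and the DP table's final entry dp[9][8] is also 4, so no common subsequence is longer.

4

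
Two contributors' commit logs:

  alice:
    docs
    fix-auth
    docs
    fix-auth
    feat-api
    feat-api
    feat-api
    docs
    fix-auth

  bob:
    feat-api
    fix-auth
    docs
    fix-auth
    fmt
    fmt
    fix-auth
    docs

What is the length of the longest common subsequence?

Pick docs [1,3]; then fix-auth [2,4]; then fix-auth [4,7]; then docs [8,8]; all 4 commits appear in both, in order. The LCS DP gives dp[9][8] = 4, so this is optimal.

4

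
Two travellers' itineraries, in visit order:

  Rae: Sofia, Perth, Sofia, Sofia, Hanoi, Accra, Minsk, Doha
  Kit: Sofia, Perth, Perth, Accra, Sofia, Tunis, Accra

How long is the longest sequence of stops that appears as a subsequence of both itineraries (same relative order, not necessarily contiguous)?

Taking Sofia (Rae #1, Kit #1); then Perth (Rae #2, Kit #3); then Sofia (Rae #3, Kit #5); then Accra (Rae #6, Kit #7) gives a common subsequence of length 4. dp[8][7] = 4 confirms this is the maximum.

4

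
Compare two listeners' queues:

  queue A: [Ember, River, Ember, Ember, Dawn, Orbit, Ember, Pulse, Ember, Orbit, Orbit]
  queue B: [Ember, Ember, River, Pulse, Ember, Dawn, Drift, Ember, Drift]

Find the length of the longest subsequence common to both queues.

5

Pick Ember [1,2] → River [2,3] → Ember [4,5] → Dawn [5,6] → Ember [7,8]; all 5 songs appear in both, in order. dp[11][9] = 5 confirms this is the maximum.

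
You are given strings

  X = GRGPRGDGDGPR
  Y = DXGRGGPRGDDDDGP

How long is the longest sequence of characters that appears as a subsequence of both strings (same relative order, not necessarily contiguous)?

10

Pick G at X[1]=Y[3]; then R at X[2]=Y[4]; then G at X[3]=Y[6]; then P at X[4]=Y[7]; then R at X[5]=Y[8]; then G at X[6]=Y[9]; then D at X[7]=Y[12]; then D at X[9]=Y[13]; then G at X[10]=Y[14]; then P at X[11]=Y[15]; all 10 characters appear in both, in order. Since dp[12][15] = 10, nothing longer is possible.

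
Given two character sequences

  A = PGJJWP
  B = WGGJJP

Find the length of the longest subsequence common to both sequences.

4

Let dp[i][j] be the LCS length of the first i characters of A and the first j characters of B. dp[i][j] = dp[i-1][j-1]+1 when the i-th and j-th characters match, else max(dp[i-1][j], dp[i][j-1]).
    ·  W  G  G  J  J  P
 ·  0  0  0  0  0  0  0
 P  0  0  0  0  0  0  1
 G  0  0  1  1  1  1  1
 J  0  0  1  1  2  2  2
 J  0  0  1  1  2  3  3
 W  0  1  1  1  2  3  3
 P  0  1  1  1  2  3  4
dp[6][6] = 4. One LCS (by backtracking along matches): GJJP.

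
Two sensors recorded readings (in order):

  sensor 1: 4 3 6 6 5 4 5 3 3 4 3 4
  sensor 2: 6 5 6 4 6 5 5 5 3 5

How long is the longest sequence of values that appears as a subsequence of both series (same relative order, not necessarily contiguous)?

One common subsequence of length 5: 4 at sensor 1[1]=sensor 2[4], 6 at sensor 1[3]=sensor 2[5], 5 at sensor 1[5]=sensor 2[7], 5 at sensor 1[7]=sensor 2[8], 3 at sensor 1[8]=sensor 2[9]. The LCS DP gives dp[12][10] = 5, so this is optimal.

5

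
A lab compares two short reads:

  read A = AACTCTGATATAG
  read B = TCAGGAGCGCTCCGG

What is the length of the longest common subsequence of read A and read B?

Match A [1,3]; then A [2,6]; then C [3,10]; then T [4,11]; then C [5,13]; then G [7,14]; then G [13,15] — 7 bases in the same relative order in both. The LCS DP gives dp[13][15] = 7, so this is optimal.

7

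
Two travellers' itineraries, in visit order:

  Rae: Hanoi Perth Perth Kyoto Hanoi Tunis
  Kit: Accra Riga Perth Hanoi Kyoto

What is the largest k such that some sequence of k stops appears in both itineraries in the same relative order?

2

Pick Hanoi [1,4], then Kyoto [4,5]; all 2 stops appear in both, in order. The LCS DP gives dp[6][5] = 2, so this is optimal.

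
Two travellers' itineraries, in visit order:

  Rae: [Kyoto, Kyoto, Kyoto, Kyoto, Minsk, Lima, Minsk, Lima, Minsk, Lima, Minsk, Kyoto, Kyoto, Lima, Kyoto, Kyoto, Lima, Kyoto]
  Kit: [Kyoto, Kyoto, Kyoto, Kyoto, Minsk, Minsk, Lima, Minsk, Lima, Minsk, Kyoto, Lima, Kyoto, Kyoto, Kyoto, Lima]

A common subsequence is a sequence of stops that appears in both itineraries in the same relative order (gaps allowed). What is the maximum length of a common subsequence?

Pick Kyoto at Rae[1]=Kit[1]; then Kyoto at Rae[2]=Kit[2]; then Kyoto at Rae[3]=Kit[3]; then Kyoto at Rae[4]=Kit[4]; then Minsk at Rae[5]=Kit[5]; then Minsk at Rae[7]=Kit[6]; then Lima at Rae[8]=Kit[7]; then Minsk at Rae[9]=Kit[8]; then Lima at Rae[10]=Kit[9]; then Minsk at Rae[11]=Kit[10]; then Kyoto at Rae[12]=Kit[11]; then Kyoto at Rae[13]=Kit[13]; then Kyoto at Rae[15]=Kit[14]; then Kyoto at Rae[16]=Kit[15]; then Lima at Rae[17]=Kit[16]; all 15 stops appear in both, in order. Since dp[18][16] = 15, nothing longer is possible.

15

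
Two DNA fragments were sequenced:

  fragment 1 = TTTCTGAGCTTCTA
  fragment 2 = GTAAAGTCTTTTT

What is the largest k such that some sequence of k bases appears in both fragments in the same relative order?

Taking T (fragment 1 #1, fragment 2 #2), T (fragment 1 #2, fragment 2 #7), T (fragment 1 #3, fragment 2 #9), T (fragment 1 #5, fragment 2 #10), T (fragment 1 #10, fragment 2 #11), T (fragment 1 #11, fragment 2 #12), T (fragment 1 #13, fragment 2 #13) gives a common subsequence of length 7. dp[14][13] = 7 confirms this is the maximum.

7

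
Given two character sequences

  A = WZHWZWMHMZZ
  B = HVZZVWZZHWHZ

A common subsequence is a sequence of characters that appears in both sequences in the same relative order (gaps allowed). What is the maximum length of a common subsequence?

6

Let dp[i][j] be the LCS length of the first i characters of A and the first j characters of B. dp[i][j] = dp[i-1][j-1]+1 when the i-th and j-th characters match, else max(dp[i-1][j], dp[i][j-1]).
    ·  H  V  Z  Z  V  W  Z  Z  H  W  H  Z
 ·  0  0  0  0  0  0  0  0  0  0  0  0  0
 W  0  0  0  0  0  0  1  1  1  1  1  1  1
 Z  0  0  0  1  1  1  1  2  2  2  2  2  2
 H  0  1  1  1  1  1  1  2  2  3  3  3  3
 W  0  1  1  1  1  1  2  2  2  3  4  4  4
 Z  0  1  1  2  2  2  2  3  3  3  4  4  5
 W  0  1  1  2  2  2  3  3  3  3  4  4  5
 M  0  1  1  2  2  2  3  3  3  3  4  4  5
 H  0  1  1  2  2  2  3  3  3  4  4  5  5
 M  0  1  1  2  2  2  3  3  3  4  4  5  5
 Z  0  1  1  2  3  3  3  4  4  4  4  5  6
 Z  0  1  1  2  3  3  3  4  5  5  5  5  6
dp[11][12] = 6. One LCS (by backtracking along matches): WZHWHZ.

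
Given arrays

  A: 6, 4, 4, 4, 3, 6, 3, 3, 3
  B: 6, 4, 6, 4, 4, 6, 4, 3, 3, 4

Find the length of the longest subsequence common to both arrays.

Let dp[i][j] be the LCS length of the first i values of A and the first j values of B. dp[i][j] = dp[i-1][j-1]+1 when the i-th and j-th values match, else max(dp[i-1][j], dp[i][j-1]).
    ·  6  4  6  4  4  6  4  3  3  4
 ·  0  0  0  0  0  0  0  0  0  0  0
 6  0  1  1  1  1  1  1  1  1  1  1
 4  0  1  2  2  2  2  2  2  2  2  2
 4  0  1  2  2  3  3  3  3  3  3  3
 4  0  1  2  2  3  4  4  4  4  4  4
 3  0  1  2  2  3  4  4  4  5  5  5
 6  0  1  2  3  3  4  5  5  5  5  5
 3  0  1  2  3  3  4  5  5  6  6  6
 3  0  1  2  3  3  4  5  5  6  7  7
 3  0  1  2  3  3  4  5  5  6  7  7
dp[9][10] = 7. One LCS (by backtracking along matches): 6, 4, 4, 4, 6, 3, 3.

7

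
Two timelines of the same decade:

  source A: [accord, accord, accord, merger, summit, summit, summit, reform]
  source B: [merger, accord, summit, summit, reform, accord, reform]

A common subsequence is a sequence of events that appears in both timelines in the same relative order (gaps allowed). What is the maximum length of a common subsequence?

Pick accord (source A #3, source B #2), then summit (source A #5, source B #3), then summit (source A #6, source B #4), then reform (source A #8, source B #7); all 4 events appear in both, in order. dp[8][7] = 4 confirms this is the maximum.

4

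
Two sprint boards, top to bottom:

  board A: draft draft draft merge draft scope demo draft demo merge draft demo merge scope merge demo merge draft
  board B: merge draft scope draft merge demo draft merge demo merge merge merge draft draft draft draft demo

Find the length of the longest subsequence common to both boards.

Pick draft (board A #1, board B #2) → draft (board A #3, board B #4) → merge (board A #4, board B #5) → demo (board A #7, board B #6) → draft (board A #8, board B #7) → merge (board A #10, board B #8) → demo (board A #12, board B #9) → merge (board A #13, board B #10) → merge (board A #15, board B #11) → merge (board A #17, board B #12) → draft (board A #18, board B #16); all 11 tasks appear in both, in order. dp[18][17] = 11 confirms this is the maximum.

11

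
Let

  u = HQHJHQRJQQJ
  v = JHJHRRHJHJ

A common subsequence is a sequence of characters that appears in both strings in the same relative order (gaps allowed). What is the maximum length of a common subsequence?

6

Taking H at u[3]=v[2], then J at u[4]=v[3], then H at u[5]=v[4], then R at u[7]=v[6], then J at u[8]=v[8], then J at u[11]=v[10] gives a common subsequence of length 6. dp[11][10] = 6 confirms this is the maximum.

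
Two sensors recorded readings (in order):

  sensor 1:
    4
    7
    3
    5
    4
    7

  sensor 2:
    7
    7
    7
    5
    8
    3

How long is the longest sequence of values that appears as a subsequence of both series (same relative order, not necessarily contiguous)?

2

Taking 7 at sensor 1[2]=sensor 2[3], 3 at sensor 1[3]=sensor 2[6] gives a common subsequence of length 2. The LCS DP gives dp[6][6] = 2, so this is optimal.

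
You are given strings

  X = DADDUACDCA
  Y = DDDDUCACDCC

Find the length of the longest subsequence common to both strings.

8

One common subsequence of length 8: D [1,2], then D [3,3], then D [4,4], then U [5,5], then A [6,7], then C [7,8], then D [8,9], then C [9,11], and the DP table's final entry dp[10][11] is also 8, so no common subsequence is longer.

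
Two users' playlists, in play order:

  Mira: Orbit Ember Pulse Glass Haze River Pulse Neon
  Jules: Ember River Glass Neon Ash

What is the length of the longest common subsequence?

Match Ember at Mira[2]=Jules[1]; then Glass at Mira[4]=Jules[3]; then Neon at Mira[8]=Jules[4] — 3 songs in the same relative order in both, and the DP table's final entry dp[8][5] is also 3, so no common subsequence is longer.

3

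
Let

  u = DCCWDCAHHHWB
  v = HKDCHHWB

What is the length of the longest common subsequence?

6

Let dp[i][j] be the LCS length of the first i characters of u and the first j characters of v. dp[i][j] = dp[i-1][j-1]+1 when the i-th and j-th characters match, else max(dp[i-1][j], dp[i][j-1]).
    ·  H  K  D  C  H  H  W  B
 ·  0  0  0  0  0  0  0  0  0
 D  0  0  0  1  1  1  1  1  1
 C  0  0  0  1  2  2  2  2  2
 C  0  0  0  1  2  2  2  2  2
 W  0  0  0  1  2  2  2  3  3
 D  0  0  0  1  2  2  2  3  3
 C  0  0  0  1  2  2  2  3  3
 A  0  0  0  1  2  2  2  3  3
 H  0  1  1  1  2  3  3  3  3
 H  0  1  1  1  2  3  4  4  4
 H  0  1  1  1  2  3  4  4  4
 W  0  1  1  1  2  3  4  5  5
 B  0  1  1  1  2  3  4  5  6
dp[12][8] = 6. One LCS (by backtracking along matches): DCHHWB.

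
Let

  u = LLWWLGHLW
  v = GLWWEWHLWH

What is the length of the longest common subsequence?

6

Taking L [1,2], W [3,4], W [4,6], H [7,7], L [8,8], W [9,9] gives a common subsequence of length 6. Since dp[9][10] = 6, nothing longer is possible.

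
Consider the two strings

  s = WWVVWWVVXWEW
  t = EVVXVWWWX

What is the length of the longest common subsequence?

Let dp[i][j] be the LCS length of the first i characters of s and the first j characters of t. dp[i][j] = dp[i-1][j-1]+1 when the i-th and j-th characters match, else max(dp[i-1][j], dp[i][j-1]).
    ·  E  V  V  X  V  W  W  W  X
 ·  0  0  0  0  0  0  0  0  0  0
 W  0  0  0  0  0  0  1  1  1  1
 W  0  0  0  0  0  0  1  2  2  2
 V  0  0  1  1  1  1  1  2  2  2
 V  0  0  1  2  2  2  2  2  2  2
 W  0  0  1  2  2  2  3  3  3  3
 W  0  0  1  2  2  2  3  4  4  4
 V  0  0  1  2  2  3  3  4  4  4
 V  0  0  1  2  2  3  3  4  4  4
 X  0  0  1  2  3  3  3  4  4  5
 W  0  0  1  2  3  3  4  4  5  5
 E  0  1  1  2  3  3  4  4  5  5
 W  0  1  1  2  3  3  4  5  5  5
dp[12][9] = 5. One LCS (by backtracking along matches): VVWWX.

5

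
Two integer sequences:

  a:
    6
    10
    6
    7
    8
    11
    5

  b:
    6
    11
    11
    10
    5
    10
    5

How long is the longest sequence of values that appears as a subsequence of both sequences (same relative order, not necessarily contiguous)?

3

Let dp[i][j] be the LCS length of the first i values of a and the first j values of b. dp[i][j] = dp[i-1][j-1]+1 when the i-th and j-th values match, else max(dp[i-1][j], dp[i][j-1]).
    ·  6 11 11 10  5 10  5
 ·  0  0  0  0  0  0  0  0
 6  0  1  1  1  1  1  1  1
10  0  1  1  1  2  2  2  2
 6  0  1  1  1  2  2  2  2
 7  0  1  1  1  2  2  2  2
 8  0  1  1  1  2  2  2  2
11  0  1  2  2  2  2  2  2
 5  0  1  2  2  2  3  3  3
dp[7][7] = 3. One LCS (by backtracking along matches): 6, 10, 5.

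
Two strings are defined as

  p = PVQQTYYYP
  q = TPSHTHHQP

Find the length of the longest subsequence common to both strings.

Taking P at p[1]=q[2], then Q at p[4]=q[8], then P at p[9]=q[9] gives a common subsequence of length 3. dp[9][9] = 3 confirms this is the maximum.

3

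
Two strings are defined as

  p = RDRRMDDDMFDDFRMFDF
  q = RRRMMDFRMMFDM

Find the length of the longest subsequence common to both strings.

Match R (p #1, q #1), R (p #3, q #2), R (p #4, q #3), M (p #5, q #4), M (p #9, q #5), D (p #12, q #6), F (p #13, q #7), R (p #14, q #8), M (p #15, q #10), F (p #16, q #11), D (p #17, q #12) — 11 characters in the same relative order in both. dp[18][13] = 11 confirms this is the maximum.

11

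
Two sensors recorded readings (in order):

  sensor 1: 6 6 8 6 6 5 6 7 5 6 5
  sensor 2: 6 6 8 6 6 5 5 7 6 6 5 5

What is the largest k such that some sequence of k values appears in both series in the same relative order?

9

Let dp[i][j] be the LCS length of the first i values of sensor 1 and the first j values of sensor 2. dp[i][j] = dp[i-1][j-1]+1 when the i-th and j-th values match, else max(dp[i-1][j], dp[i][j-1]).
    ·  6  6  8  6  6  5  5  7  6  6  5  5
 ·  0  0  0  0  0  0  0  0  0  0  0  0  0
 6  0  1  1  1  1  1  1  1  1  1  1  1  1
 6  0  1  2  2  2  2  2  2  2  2  2  2  2
 8  0  1  2  3  3  3  3  3  3  3  3  3  3
 6  0  1  2  3  4  4  4  4  4  4  4  4  4
 6  0  1  2  3  4  5  5  5  5  5  5  5  5
 5  0  1  2  3  4  5  6  6  6  6  6  6  6
 6  0  1  2  3  4  5  6  6  6  7  7  7  7
 7  0  1  2  3  4  5  6  6  7  7  7  7  7
 5  0  1  2  3  4  5  6  7  7  7  7  8  8
 6  0  1  2  3  4  5  6  7  7  8  8  8  8
 5  0  1  2  3  4  5  6  7  7  8  8  9  9
dp[11][12] = 9. One LCS (by backtracking along matches): 6, 6, 8, 6, 6, 5, 6, 5, 5.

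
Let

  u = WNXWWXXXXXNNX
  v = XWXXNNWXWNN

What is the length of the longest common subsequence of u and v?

Taking X (u #3, v #1), then W (u #5, v #2), then X (u #6, v #3), then X (u #7, v #4), then X (u #8, v #8), then N (u #11, v #10), then N (u #12, v #11) gives a common subsequence of length 7. dp[13][11] = 7 confirms this is the maximum.

7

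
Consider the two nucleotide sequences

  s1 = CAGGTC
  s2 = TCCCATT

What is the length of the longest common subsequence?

3

Let dp[i][j] be the LCS length of the first i bases of s1 and the first j bases of s2. dp[i][j] = dp[i-1][j-1]+1 when the i-th and j-th bases match, else max(dp[i-1][j], dp[i][j-1]).
    ·  T  C  C  C  A  T  T
 ·  0  0  0  0  0  0  0  0
 C  0  0  1  1  1  1  1  1
 A  0  0  1  1  1  2  2  2
 G  0  0  1  1  1  2  2  2
 G  0  0  1  1  1  2  2  2
 T  0  1  1  1  1  2  3  3
 C  0  1  2  2  2  2  3  3
dp[6][7] = 3. One LCS (by backtracking along matches): CAT.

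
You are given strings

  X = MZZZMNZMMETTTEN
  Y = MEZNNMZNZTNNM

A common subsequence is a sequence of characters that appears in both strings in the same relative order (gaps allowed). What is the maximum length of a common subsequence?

7

One common subsequence of length 7: M at X[1]=Y[1], Z at X[2]=Y[3], Z at X[4]=Y[7], N at X[6]=Y[8], Z at X[7]=Y[9], T at X[11]=Y[10], N at X[15]=Y[12]. The LCS DP gives dp[15][13] = 7, so this is optimal.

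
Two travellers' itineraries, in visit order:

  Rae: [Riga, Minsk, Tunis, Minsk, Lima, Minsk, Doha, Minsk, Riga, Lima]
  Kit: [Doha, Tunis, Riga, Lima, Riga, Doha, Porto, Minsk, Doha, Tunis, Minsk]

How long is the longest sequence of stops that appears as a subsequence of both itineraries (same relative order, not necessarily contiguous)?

5

Match Riga [1,3], then Lima [5,4], then Minsk [6,8], then Doha [7,9], then Minsk [8,11] — 5 stops in the same relative order in both. The LCS DP gives dp[10][11] = 5, so this is optimal.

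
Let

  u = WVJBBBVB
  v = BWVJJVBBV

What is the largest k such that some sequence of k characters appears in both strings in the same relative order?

6

Match W (u #1, v #2), V (u #2, v #3), J (u #3, v #5), B (u #5, v #7), B (u #6, v #8), V (u #7, v #9) — 6 characters in the same relative order in both. The LCS DP gives dp[8][9] = 6, so this is optimal.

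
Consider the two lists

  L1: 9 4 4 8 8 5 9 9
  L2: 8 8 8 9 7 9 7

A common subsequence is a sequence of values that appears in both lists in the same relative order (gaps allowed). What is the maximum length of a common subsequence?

Let dp[i][j] be the LCS length of the first i values of L1 and the first j values of L2. dp[i][j] = dp[i-1][j-1]+1 when the i-th and j-th values match, else max(dp[i-1][j], dp[i][j-1]).
    ·  8  8  8  9  7  9  7
 ·  0  0  0  0  0  0  0  0
 9  0  0  0  0  1  1  1  1
 4  0  0  0  0  1  1  1  1
 4  0  0  0  0  1  1  1  1
 8  0  1  1  1  1  1  1  1
 8  0  1  2  2  2  2  2  2
 5  0  1  2  2  2  2  2  2
 9  0  1  2  2  3  3  3  3
 9  0  1  2  2  3  3  4  4
dp[8][7] = 4. One LCS (by backtracking along matches): 8, 8, 9, 9.

4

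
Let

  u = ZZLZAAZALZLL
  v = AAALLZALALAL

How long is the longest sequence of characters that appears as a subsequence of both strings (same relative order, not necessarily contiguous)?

7

Match A at u[5]=v[2], A at u[6]=v[3], Z at u[7]=v[6], A at u[8]=v[7], L at u[9]=v[8], L at u[11]=v[10], L at u[12]=v[12] — 7 characters in the same relative order in both, and the DP table's final entry dp[12][12] is also 7, so no common subsequence is longer.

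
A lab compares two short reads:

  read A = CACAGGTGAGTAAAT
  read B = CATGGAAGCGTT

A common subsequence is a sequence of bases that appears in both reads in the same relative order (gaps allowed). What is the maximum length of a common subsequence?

8

Match C at read A[1]=read B[1], A at read A[2]=read B[2], G at read A[5]=read B[4], G at read A[6]=read B[5], G at read A[8]=read B[8], G at read A[10]=read B[10], T at read A[11]=read B[11], T at read A[15]=read B[12] — 8 bases in the same relative order in both. dp[15][12] = 8 confirms this is the maximum.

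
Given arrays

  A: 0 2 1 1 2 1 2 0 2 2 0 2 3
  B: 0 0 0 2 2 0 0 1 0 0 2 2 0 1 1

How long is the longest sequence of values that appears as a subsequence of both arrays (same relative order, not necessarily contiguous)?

8

Pick 0 (A #1, B #3), then 2 (A #2, B #4), then 2 (A #5, B #5), then 1 (A #6, B #8), then 0 (A #8, B #10), then 2 (A #9, B #11), then 2 (A #10, B #12), then 0 (A #11, B #13); all 8 values appear in both, in order. Since dp[13][15] = 8, nothing longer is possible.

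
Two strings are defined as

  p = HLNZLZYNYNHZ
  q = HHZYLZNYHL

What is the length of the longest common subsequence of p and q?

Let dp[i][j] be the LCS length of the first i characters of p and the first j characters of q. dp[i][j] = dp[i-1][j-1]+1 when the i-th and j-th characters match, else max(dp[i-1][j], dp[i][j-1]).
    ·  H  H  Z  Y  L  Z  N  Y  H  L
 ·  0  0  0  0  0  0  0  0  0  0  0
 H  0  1  1  1  1  1  1  1  1  1  1
 L  0  1  1  1  1  2  2  2  2  2  2
 N  0  1  1  1  1  2  2  3  3  3  3
 Z  0  1  1  2  2  2  3  3  3  3  3
 L  0  1  1  2  2  3  3  3  3  3  4
 Z  0  1  1  2  2  3  4  4  4  4  4
 Y  0  1  1  2  3  3  4  4  5  5  5
 N  0  1  1  2  3  3  4  5  5  5  5
 Y  0  1  1  2  3  3  4  5  6  6  6
 N  0  1  1  2  3  3  4  5  6  6  6
 H  0  1  2  2  3  3  4  5  6  7  7
 Z  0  1  2  3  3  3  4  5  6  7  7
dp[12][10] = 7. One LCS (by backtracking along matches): HZLZNYH.

7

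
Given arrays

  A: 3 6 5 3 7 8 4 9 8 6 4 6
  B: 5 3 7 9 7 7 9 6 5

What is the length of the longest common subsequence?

Pick 5 [3,1], 3 [4,2], 7 [5,6], 9 [8,7], 6 [10,8]; all 5 values appear in both, in order, and the DP table's final entry dp[12][9] is also 5, so no common subsequence is longer.

5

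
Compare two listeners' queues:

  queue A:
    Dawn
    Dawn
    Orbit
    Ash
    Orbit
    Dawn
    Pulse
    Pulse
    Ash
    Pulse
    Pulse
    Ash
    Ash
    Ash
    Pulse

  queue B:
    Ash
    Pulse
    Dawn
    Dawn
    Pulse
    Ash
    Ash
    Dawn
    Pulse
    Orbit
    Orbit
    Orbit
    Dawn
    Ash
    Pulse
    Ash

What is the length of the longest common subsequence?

Match Dawn [1,4] → Dawn [2,8] → Orbit [3,11] → Orbit [5,12] → Dawn [6,13] → Ash [9,14] → Pulse [11,15] → Ash [14,16] — 8 songs in the same relative order in both. Since dp[15][16] = 8, nothing longer is possible.

8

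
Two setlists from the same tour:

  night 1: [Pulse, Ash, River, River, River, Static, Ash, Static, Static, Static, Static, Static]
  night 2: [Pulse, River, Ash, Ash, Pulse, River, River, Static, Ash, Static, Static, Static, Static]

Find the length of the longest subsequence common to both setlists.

Match Pulse [1,1] → Ash [2,4] → River [4,6] → River [5,7] → Static [6,8] → Ash [7,9] → Static [9,10] → Static [10,11] → Static [11,12] → Static [12,13] — 10 songs in the same relative order in both. dp[12][13] = 10 confirms this is the maximum.

10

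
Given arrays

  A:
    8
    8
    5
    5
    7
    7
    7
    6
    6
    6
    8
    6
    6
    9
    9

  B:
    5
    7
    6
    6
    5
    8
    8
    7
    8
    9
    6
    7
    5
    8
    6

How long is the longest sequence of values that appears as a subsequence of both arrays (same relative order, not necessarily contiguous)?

7

One common subsequence of length 7: 5 [4,1]; then 7 [7,2]; then 6 [8,3]; then 6 [9,4]; then 6 [10,11]; then 8 [11,14]; then 6 [13,15], and the DP table's final entry dp[15][15] is also 7, so no common subsequence is longer.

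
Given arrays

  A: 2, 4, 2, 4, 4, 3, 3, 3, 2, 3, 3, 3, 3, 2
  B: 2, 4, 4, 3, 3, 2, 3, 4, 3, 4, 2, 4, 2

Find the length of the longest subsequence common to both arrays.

9

Match 2 [3,1], 4 [4,2], 4 [5,3], 3 [7,4], 3 [8,5], 2 [9,6], 3 [10,7], 3 [11,9], 2 [14,13] — 9 values in the same relative order in both. The LCS DP gives dp[14][13] = 9, so this is optimal.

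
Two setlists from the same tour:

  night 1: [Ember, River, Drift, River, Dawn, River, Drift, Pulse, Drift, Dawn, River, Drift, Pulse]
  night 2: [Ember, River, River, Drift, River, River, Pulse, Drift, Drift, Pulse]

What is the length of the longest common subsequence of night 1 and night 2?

Pick Ember (night 1 #1, night 2 #1) → River (night 1 #2, night 2 #3) → Drift (night 1 #3, night 2 #4) → River (night 1 #4, night 2 #5) → River (night 1 #6, night 2 #6) → Pulse (night 1 #8, night 2 #7) → Drift (night 1 #9, night 2 #8) → Drift (night 1 #12, night 2 #9) → Pulse (night 1 #13, night 2 #10); all 9 songs appear in both, in order, and the DP table's final entry dp[13][10] is also 9, so no common subsequence is longer.

9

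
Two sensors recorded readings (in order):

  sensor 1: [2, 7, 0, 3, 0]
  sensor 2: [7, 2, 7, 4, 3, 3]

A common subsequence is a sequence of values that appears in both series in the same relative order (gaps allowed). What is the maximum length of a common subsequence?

Pick 2 at sensor 1[1]=sensor 2[2], then 7 at sensor 1[2]=sensor 2[3], then 3 at sensor 1[4]=sensor 2[6]; all 3 values appear in both, in order. The LCS DP gives dp[5][6] = 3, so this is optimal.

3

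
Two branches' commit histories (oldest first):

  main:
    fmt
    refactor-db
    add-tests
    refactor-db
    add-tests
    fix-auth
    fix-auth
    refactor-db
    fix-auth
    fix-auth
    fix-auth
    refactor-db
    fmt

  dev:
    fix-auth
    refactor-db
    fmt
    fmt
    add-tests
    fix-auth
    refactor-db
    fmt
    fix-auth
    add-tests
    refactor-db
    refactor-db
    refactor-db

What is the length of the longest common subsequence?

One common subsequence of length 6: fmt (main #1, dev #4); then refactor-db (main #2, dev #7); then add-tests (main #3, dev #10); then refactor-db (main #4, dev #11); then refactor-db (main #8, dev #12); then refactor-db (main #12, dev #13). dp[13][13] = 6 confirms this is the maximum.

6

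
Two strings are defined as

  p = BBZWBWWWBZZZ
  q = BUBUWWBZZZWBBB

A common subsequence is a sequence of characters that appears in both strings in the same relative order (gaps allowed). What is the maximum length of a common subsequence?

8

Match B (p #1, q #1) → B (p #2, q #3) → W (p #7, q #5) → W (p #8, q #6) → B (p #9, q #7) → Z (p #10, q #8) → Z (p #11, q #9) → Z (p #12, q #10) — 8 characters in the same relative order in both. Since dp[12][14] = 8, nothing longer is possible.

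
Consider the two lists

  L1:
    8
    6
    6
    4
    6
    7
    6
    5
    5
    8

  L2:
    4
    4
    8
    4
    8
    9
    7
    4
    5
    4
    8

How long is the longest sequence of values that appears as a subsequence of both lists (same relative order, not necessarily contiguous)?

Taking 8 [1,3] → 4 [4,4] → 7 [6,7] → 5 [8,9] → 8 [10,11] gives a common subsequence of length 5. dp[10][11] = 5 confirms this is the maximum.

5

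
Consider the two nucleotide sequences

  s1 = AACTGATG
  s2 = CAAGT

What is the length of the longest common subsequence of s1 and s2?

Taking A [1,2], then A [2,3], then G [5,4], then T [7,5] gives a common subsequence of length 4. dp[8][5] = 4 confirms this is the maximum.

4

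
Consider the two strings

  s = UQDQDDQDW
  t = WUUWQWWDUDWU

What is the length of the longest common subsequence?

5

One common subsequence of length 5: U [1,3], Q [2,5], D [3,8], D [8,10], W [9,11]. The LCS DP gives dp[9][12] = 5, so this is optimal.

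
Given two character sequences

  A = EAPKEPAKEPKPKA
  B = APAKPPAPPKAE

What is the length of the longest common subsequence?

Pick A (A #2, B #1), then P (A #3, B #2), then K (A #4, B #4), then P (A #6, B #6), then A (A #7, B #7), then P (A #10, B #8), then P (A #12, B #9), then K (A #13, B #10), then A (A #14, B #11); all 9 characters appear in both, in order. The LCS DP gives dp[14][12] = 9, so this is optimal.

9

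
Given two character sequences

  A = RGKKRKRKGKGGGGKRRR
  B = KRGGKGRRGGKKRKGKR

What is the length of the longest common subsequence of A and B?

10

Pick R at A[1]=B[2], G at A[2]=B[4], K at A[3]=B[5], K at A[4]=B[11], K at A[6]=B[12], R at A[7]=B[13], K at A[10]=B[14], G at A[14]=B[15], K at A[15]=B[16], R at A[18]=B[17]; all 10 characters appear in both, in order. dp[18][17] = 10 confirms this is the maximum.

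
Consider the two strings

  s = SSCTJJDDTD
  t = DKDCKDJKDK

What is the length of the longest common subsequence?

Let dp[i][j] be the LCS length of the first i characters of s and the first j characters of t. dp[i][j] = dp[i-1][j-1]+1 when the i-th and j-th characters match, else max(dp[i-1][j], dp[i][j-1]).
    ·  D  K  D  C  K  D  J  K  D  K
 ·  0  0  0  0  0  0  0  0  0  0  0
 S  0  0  0  0  0  0  0  0  0  0  0
 S  0  0  0  0  0  0  0  0  0  0  0
 C  0  0  0  0  1  1  1  1  1  1  1
 T  0  0  0  0  1  1  1  1  1  1  1
 J  0  0  0  0  1  1  1  2  2  2  2
 J  0  0  0  0  1  1  1  2  2  2  2
 D  0  1  1  1  1  1  2  2  2  3  3
 D  0  1  1  2  2  2  2  2  2  3  3
 T  0  1  1  2  2  2  2  2  2  3  3
 D  0  1  1  2  2  2  3  3  3  3  3
dp[10][10] = 3. One LCS (by backtracking along matches): CJD.

3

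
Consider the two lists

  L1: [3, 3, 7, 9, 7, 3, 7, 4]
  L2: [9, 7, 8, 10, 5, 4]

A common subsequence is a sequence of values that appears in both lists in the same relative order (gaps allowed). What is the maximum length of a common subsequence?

3

One common subsequence of length 3: 9 at L1[4]=L2[1]; then 7 at L1[5]=L2[2]; then 4 at L1[8]=L2[6]. Since dp[8][6] = 3, nothing longer is possible.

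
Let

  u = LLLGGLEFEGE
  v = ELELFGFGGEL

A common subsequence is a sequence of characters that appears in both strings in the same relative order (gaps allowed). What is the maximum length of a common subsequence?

6

One common subsequence of length 6: L (u #1, v #2), then L (u #2, v #4), then G (u #4, v #6), then G (u #5, v #8), then G (u #10, v #9), then E (u #11, v #10). The LCS DP gives dp[11][11] = 6, so this is optimal.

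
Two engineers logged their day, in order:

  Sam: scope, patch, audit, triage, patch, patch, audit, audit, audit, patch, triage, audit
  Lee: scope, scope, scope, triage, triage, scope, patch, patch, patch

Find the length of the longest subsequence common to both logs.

Match scope [1,3], then triage [4,5], then patch [5,7], then patch [6,8], then patch [10,9] — 5 tasks in the same relative order in both. Since dp[12][9] = 5, nothing longer is possible.

5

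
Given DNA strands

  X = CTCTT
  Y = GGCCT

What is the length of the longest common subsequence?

Match C at X[1]=Y[3], C at X[3]=Y[4], T at X[5]=Y[5] — 3 bases in the same relative order in both. dp[5][5] = 3 confirms this is the maximum.

3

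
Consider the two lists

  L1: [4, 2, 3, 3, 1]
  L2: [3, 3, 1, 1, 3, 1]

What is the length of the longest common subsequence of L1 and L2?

3

Let dp[i][j] be the LCS length of the first i values of L1 and the first j values of L2. dp[i][j] = dp[i-1][j-1]+1 when the i-th and j-th values match, else max(dp[i-1][j], dp[i][j-1]).
    ·  3  3  1  1  3  1
 ·  0  0  0  0  0  0  0
 4  0  0  0  0  0  0  0
 2  0  0  0  0  0  0  0
 3  0  1  1  1  1  1  1
 3  0  1  2  2  2  2  2
 1  0  1  2  3  3  3  3
dp[5][6] = 3. One LCS (by backtracking along matches): 3, 3, 1.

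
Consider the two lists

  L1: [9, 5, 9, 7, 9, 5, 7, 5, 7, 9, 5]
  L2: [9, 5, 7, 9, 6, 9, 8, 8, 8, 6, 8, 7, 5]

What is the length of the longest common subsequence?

Taking 9 (L1 #1, L2 #1); then 5 (L1 #2, L2 #2); then 9 (L1 #3, L2 #4); then 9 (L1 #5, L2 #6); then 7 (L1 #9, L2 #12); then 5 (L1 #11, L2 #13) gives a common subsequence of length 6, and the DP table's final entry dp[11][13] is also 6, so no common subsequence is longer.

6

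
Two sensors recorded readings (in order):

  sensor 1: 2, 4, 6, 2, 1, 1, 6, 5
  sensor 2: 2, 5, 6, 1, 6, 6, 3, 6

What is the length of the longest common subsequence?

Let dp[i][j] be the LCS length of the first i values of sensor 1 and the first j values of sensor 2. dp[i][j] = dp[i-1][j-1]+1 when the i-th and j-th values match, else max(dp[i-1][j], dp[i][j-1]).
    ·  2  5  6  1  6  6  3  6
 ·  0  0  0  0  0  0  0  0  0
 2  0  1  1  1  1  1  1  1  1
 4  0  1  1  1  1  1  1  1  1
 6  0  1  1  2  2  2  2  2  2
 2  0  1  1  2  2  2  2  2  2
 1  0  1  1  2  3  3  3  3  3
 1  0  1  1  2  3  3  3  3  3
 6  0  1  1  2  3  4  4  4  4
 5  0  1  2  2  3  4  4  4  4
dp[8][8] = 4. One LCS (by backtracking along matches): 2, 6, 1, 6.

4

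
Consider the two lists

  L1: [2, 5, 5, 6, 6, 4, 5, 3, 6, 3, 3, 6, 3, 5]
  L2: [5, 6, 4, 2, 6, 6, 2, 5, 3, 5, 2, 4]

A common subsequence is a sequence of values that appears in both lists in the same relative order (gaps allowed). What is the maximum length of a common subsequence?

Match 5 [3,1], then 6 [5,2], then 4 [6,3], then 6 [9,5], then 6 [12,6], then 3 [13,9], then 5 [14,10] — 7 values in the same relative order in both. Since dp[14][12] = 7, nothing longer is possible.

7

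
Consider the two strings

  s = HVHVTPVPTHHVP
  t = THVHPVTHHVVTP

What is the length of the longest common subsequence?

10

One common subsequence of length 10: H (s #1, t #2), V (s #2, t #3), H (s #3, t #4), P (s #6, t #5), V (s #7, t #6), T (s #9, t #7), H (s #10, t #8), H (s #11, t #9), V (s #12, t #11), P (s #13, t #13), and the DP table's final entry dp[13][13] is also 10, so no common subsequence is longer.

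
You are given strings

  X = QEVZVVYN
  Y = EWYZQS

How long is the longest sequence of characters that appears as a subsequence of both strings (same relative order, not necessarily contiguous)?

2

Taking E at X[2]=Y[1] → Z at X[4]=Y[4] gives a common subsequence of length 2. The LCS DP gives dp[8][6] = 2, so this is optimal.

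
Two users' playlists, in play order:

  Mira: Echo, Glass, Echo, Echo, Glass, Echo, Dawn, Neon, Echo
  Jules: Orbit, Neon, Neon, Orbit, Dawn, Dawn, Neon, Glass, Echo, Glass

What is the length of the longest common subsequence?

Pick Glass (Mira #2, Jules #8); then Echo (Mira #4, Jules #9); then Glass (Mira #5, Jules #10); all 3 songs appear in both, in order. dp[9][10] = 3 confirms this is the maximum.

3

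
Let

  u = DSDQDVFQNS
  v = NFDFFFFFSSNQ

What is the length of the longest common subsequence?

Pick D [1,3]; then S [2,10]; then Q [8,12]; all 3 characters appear in both, in order, and the DP table's final entry dp[10][12] is also 3, so no common subsequence is longer.

3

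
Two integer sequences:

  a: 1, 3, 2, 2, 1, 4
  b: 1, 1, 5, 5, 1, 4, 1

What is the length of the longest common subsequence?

3

One common subsequence of length 3: 1 at a[1]=b[2]; then 1 at a[5]=b[5]; then 4 at a[6]=b[6]. The LCS DP gives dp[6][7] = 3, so this is optimal.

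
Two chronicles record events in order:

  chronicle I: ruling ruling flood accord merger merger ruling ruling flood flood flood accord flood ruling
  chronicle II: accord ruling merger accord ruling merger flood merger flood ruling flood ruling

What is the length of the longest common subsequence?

Taking ruling at chronicle I[1]=chronicle II[2]; then ruling at chronicle I[2]=chronicle II[5]; then flood at chronicle I[3]=chronicle II[7]; then merger at chronicle I[5]=chronicle II[8]; then ruling at chronicle I[8]=chronicle II[10]; then flood at chronicle I[13]=chronicle II[11]; then ruling at chronicle I[14]=chronicle II[12] gives a common subsequence of length 7. dp[14][12] = 7 confirms this is the maximum.

7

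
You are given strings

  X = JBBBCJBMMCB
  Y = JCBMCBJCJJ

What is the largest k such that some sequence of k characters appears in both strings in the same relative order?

6

Let dp[i][j] be the LCS length of the first i characters of X and the first j characters of Y. dp[i][j] = dp[i-1][j-1]+1 when the i-th and j-th characters match, else max(dp[i-1][j], dp[i][j-1]).
    ·  J  C  B  M  C  B  J  C  J  J
 ·  0  0  0  0  0  0  0  0  0  0  0
 J  0  1  1  1  1  1  1  1  1  1  1
 B  0  1  1  2  2  2  2  2  2  2  2
 B  0  1  1  2  2  2  3  3  3  3  3
 B  0  1  1  2  2  2  3  3  3  3  3
 C  0  1  2  2  2  3  3  3  4  4  4
 J  0  1  2  2  2  3  3  4  4  5  5
 B  0  1  2  3  3  3  4  4  4  5  5
 M  0  1  2  3  4  4  4  4  4  5  5
 M  0  1  2  3  4  4  4  4  4  5  5
 C  0  1  2  3  4  5  5  5  5  5  5
 B  0  1  2  3  4  5  6  6  6  6  6
dp[11][10] = 6. One LCS (by backtracking along matches): JCBMCB.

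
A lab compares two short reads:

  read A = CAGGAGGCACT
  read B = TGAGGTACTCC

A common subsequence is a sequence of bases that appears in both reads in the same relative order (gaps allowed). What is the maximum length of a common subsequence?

7

Let dp[i][j] be the LCS length of the first i bases of read A and the first j bases of read B. dp[i][j] = dp[i-1][j-1]+1 when the i-th and j-th bases match, else max(dp[i-1][j], dp[i][j-1]).
    ·  T  G  A  G  G  T  A  C  T  C  C
 ·  0  0  0  0  0  0  0  0  0  0  0  0
 C  0  0  0  0  0  0  0  0  1  1  1  1
 A  0  0  0  1  1  1  1  1  1  1  1  1
 G  0  0  1  1  2  2  2  2  2  2  2  2
 G  0  0  1  1  2  3  3  3  3  3  3  3
 A  0  0  1  2  2  3  3  4  4  4  4  4
 G  0  0  1  2  3  3  3  4  4  4  4  4
 G  0  0  1  2  3  4  4  4  4  4  4  4
 C  0  0  1  2  3  4  4  4  5  5  5  5
 A  0  0  1  2  3  4  4  5  5  5  5  5
 C  0  0  1  2  3  4  4  5  6  6  6  6
 T  0  1  1  2  3  4  5  5  6  7  7  7
dp[11][11] = 7. One LCS (by backtracking along matches): GAGGACT.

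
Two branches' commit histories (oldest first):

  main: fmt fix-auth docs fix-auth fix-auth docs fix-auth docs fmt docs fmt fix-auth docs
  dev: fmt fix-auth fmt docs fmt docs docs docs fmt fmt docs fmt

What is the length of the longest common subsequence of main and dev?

8

Match fmt at main[1]=dev[1]; then fix-auth at main[2]=dev[2]; then docs at main[3]=dev[6]; then docs at main[6]=dev[7]; then docs at main[8]=dev[8]; then fmt at main[9]=dev[10]; then docs at main[10]=dev[11]; then fmt at main[11]=dev[12] — 8 commits in the same relative order in both. Since dp[13][12] = 8, nothing longer is possible.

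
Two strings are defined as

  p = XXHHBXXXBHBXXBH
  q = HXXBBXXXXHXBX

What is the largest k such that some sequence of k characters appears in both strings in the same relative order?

9

One common subsequence of length 9: X (p #1, q #2), X (p #2, q #3), B (p #5, q #5), X (p #6, q #7), X (p #7, q #8), X (p #8, q #9), H (p #10, q #10), B (p #11, q #12), X (p #13, q #13), and the DP table's final entry dp[15][13] is also 9, so no common subsequence is longer.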